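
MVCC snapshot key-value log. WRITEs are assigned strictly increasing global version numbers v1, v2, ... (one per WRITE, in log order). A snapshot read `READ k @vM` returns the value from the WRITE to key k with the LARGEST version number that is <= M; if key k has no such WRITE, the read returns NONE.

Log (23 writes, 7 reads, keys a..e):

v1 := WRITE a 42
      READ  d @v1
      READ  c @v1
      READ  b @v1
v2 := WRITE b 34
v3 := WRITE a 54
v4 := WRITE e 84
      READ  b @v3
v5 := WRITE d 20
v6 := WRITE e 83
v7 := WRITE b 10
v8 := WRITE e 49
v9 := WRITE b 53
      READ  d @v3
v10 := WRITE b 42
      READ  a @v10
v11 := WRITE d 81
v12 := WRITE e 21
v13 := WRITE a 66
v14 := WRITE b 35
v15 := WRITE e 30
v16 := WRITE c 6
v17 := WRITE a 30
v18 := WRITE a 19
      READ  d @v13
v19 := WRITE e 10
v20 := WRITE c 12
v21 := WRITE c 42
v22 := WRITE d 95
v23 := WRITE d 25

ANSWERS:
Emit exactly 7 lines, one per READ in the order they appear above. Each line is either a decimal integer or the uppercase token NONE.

v1: WRITE a=42  (a history now [(1, 42)])
READ d @v1: history=[] -> no version <= 1 -> NONE
READ c @v1: history=[] -> no version <= 1 -> NONE
READ b @v1: history=[] -> no version <= 1 -> NONE
v2: WRITE b=34  (b history now [(2, 34)])
v3: WRITE a=54  (a history now [(1, 42), (3, 54)])
v4: WRITE e=84  (e history now [(4, 84)])
READ b @v3: history=[(2, 34)] -> pick v2 -> 34
v5: WRITE d=20  (d history now [(5, 20)])
v6: WRITE e=83  (e history now [(4, 84), (6, 83)])
v7: WRITE b=10  (b history now [(2, 34), (7, 10)])
v8: WRITE e=49  (e history now [(4, 84), (6, 83), (8, 49)])
v9: WRITE b=53  (b history now [(2, 34), (7, 10), (9, 53)])
READ d @v3: history=[(5, 20)] -> no version <= 3 -> NONE
v10: WRITE b=42  (b history now [(2, 34), (7, 10), (9, 53), (10, 42)])
READ a @v10: history=[(1, 42), (3, 54)] -> pick v3 -> 54
v11: WRITE d=81  (d history now [(5, 20), (11, 81)])
v12: WRITE e=21  (e history now [(4, 84), (6, 83), (8, 49), (12, 21)])
v13: WRITE a=66  (a history now [(1, 42), (3, 54), (13, 66)])
v14: WRITE b=35  (b history now [(2, 34), (7, 10), (9, 53), (10, 42), (14, 35)])
v15: WRITE e=30  (e history now [(4, 84), (6, 83), (8, 49), (12, 21), (15, 30)])
v16: WRITE c=6  (c history now [(16, 6)])
v17: WRITE a=30  (a history now [(1, 42), (3, 54), (13, 66), (17, 30)])
v18: WRITE a=19  (a history now [(1, 42), (3, 54), (13, 66), (17, 30), (18, 19)])
READ d @v13: history=[(5, 20), (11, 81)] -> pick v11 -> 81
v19: WRITE e=10  (e history now [(4, 84), (6, 83), (8, 49), (12, 21), (15, 30), (19, 10)])
v20: WRITE c=12  (c history now [(16, 6), (20, 12)])
v21: WRITE c=42  (c history now [(16, 6), (20, 12), (21, 42)])
v22: WRITE d=95  (d history now [(5, 20), (11, 81), (22, 95)])
v23: WRITE d=25  (d history now [(5, 20), (11, 81), (22, 95), (23, 25)])

Answer: NONE
NONE
NONE
34
NONE
54
81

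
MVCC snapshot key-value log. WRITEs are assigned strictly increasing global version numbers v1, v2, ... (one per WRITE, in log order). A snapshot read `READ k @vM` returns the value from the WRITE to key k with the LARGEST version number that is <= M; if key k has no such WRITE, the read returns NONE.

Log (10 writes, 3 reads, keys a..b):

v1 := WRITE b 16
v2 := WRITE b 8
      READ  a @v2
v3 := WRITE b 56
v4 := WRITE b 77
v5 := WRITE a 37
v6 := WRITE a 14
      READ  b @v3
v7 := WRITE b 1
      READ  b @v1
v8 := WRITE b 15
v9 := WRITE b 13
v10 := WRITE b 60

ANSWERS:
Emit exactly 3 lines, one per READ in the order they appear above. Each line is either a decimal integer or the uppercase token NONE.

Answer: NONE
56
16

Derivation:
v1: WRITE b=16  (b history now [(1, 16)])
v2: WRITE b=8  (b history now [(1, 16), (2, 8)])
READ a @v2: history=[] -> no version <= 2 -> NONE
v3: WRITE b=56  (b history now [(1, 16), (2, 8), (3, 56)])
v4: WRITE b=77  (b history now [(1, 16), (2, 8), (3, 56), (4, 77)])
v5: WRITE a=37  (a history now [(5, 37)])
v6: WRITE a=14  (a history now [(5, 37), (6, 14)])
READ b @v3: history=[(1, 16), (2, 8), (3, 56), (4, 77)] -> pick v3 -> 56
v7: WRITE b=1  (b history now [(1, 16), (2, 8), (3, 56), (4, 77), (7, 1)])
READ b @v1: history=[(1, 16), (2, 8), (3, 56), (4, 77), (7, 1)] -> pick v1 -> 16
v8: WRITE b=15  (b history now [(1, 16), (2, 8), (3, 56), (4, 77), (7, 1), (8, 15)])
v9: WRITE b=13  (b history now [(1, 16), (2, 8), (3, 56), (4, 77), (7, 1), (8, 15), (9, 13)])
v10: WRITE b=60  (b history now [(1, 16), (2, 8), (3, 56), (4, 77), (7, 1), (8, 15), (9, 13), (10, 60)])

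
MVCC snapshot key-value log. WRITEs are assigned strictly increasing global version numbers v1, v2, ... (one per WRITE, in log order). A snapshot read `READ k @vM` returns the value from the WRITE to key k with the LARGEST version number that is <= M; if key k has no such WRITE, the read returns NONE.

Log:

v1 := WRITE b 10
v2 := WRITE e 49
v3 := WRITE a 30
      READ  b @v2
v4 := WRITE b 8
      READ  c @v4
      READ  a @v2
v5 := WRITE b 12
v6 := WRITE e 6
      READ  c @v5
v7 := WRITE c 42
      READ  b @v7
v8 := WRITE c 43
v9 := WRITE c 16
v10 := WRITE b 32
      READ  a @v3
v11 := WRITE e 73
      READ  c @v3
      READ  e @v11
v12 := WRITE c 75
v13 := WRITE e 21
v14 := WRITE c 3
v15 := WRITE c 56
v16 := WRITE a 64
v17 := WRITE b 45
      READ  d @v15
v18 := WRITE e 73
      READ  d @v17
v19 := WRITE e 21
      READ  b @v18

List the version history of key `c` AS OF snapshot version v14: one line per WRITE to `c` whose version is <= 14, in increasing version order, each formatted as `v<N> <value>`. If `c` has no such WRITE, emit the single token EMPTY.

Scan writes for key=c with version <= 14:
  v1 WRITE b 10 -> skip
  v2 WRITE e 49 -> skip
  v3 WRITE a 30 -> skip
  v4 WRITE b 8 -> skip
  v5 WRITE b 12 -> skip
  v6 WRITE e 6 -> skip
  v7 WRITE c 42 -> keep
  v8 WRITE c 43 -> keep
  v9 WRITE c 16 -> keep
  v10 WRITE b 32 -> skip
  v11 WRITE e 73 -> skip
  v12 WRITE c 75 -> keep
  v13 WRITE e 21 -> skip
  v14 WRITE c 3 -> keep
  v15 WRITE c 56 -> drop (> snap)
  v16 WRITE a 64 -> skip
  v17 WRITE b 45 -> skip
  v18 WRITE e 73 -> skip
  v19 WRITE e 21 -> skip
Collected: [(7, 42), (8, 43), (9, 16), (12, 75), (14, 3)]

Answer: v7 42
v8 43
v9 16
v12 75
v14 3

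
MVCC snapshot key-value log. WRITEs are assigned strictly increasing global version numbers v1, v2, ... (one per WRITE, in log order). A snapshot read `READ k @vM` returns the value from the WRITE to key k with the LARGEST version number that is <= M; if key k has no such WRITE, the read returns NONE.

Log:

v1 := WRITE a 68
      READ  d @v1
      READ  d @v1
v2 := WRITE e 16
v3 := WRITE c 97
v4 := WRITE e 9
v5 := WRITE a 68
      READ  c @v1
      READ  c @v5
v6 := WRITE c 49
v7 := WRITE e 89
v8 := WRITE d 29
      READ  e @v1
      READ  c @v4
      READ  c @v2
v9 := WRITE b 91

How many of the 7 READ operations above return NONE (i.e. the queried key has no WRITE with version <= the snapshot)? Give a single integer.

v1: WRITE a=68  (a history now [(1, 68)])
READ d @v1: history=[] -> no version <= 1 -> NONE
READ d @v1: history=[] -> no version <= 1 -> NONE
v2: WRITE e=16  (e history now [(2, 16)])
v3: WRITE c=97  (c history now [(3, 97)])
v4: WRITE e=9  (e history now [(2, 16), (4, 9)])
v5: WRITE a=68  (a history now [(1, 68), (5, 68)])
READ c @v1: history=[(3, 97)] -> no version <= 1 -> NONE
READ c @v5: history=[(3, 97)] -> pick v3 -> 97
v6: WRITE c=49  (c history now [(3, 97), (6, 49)])
v7: WRITE e=89  (e history now [(2, 16), (4, 9), (7, 89)])
v8: WRITE d=29  (d history now [(8, 29)])
READ e @v1: history=[(2, 16), (4, 9), (7, 89)] -> no version <= 1 -> NONE
READ c @v4: history=[(3, 97), (6, 49)] -> pick v3 -> 97
READ c @v2: history=[(3, 97), (6, 49)] -> no version <= 2 -> NONE
v9: WRITE b=91  (b history now [(9, 91)])
Read results in order: ['NONE', 'NONE', 'NONE', '97', 'NONE', '97', 'NONE']
NONE count = 5

Answer: 5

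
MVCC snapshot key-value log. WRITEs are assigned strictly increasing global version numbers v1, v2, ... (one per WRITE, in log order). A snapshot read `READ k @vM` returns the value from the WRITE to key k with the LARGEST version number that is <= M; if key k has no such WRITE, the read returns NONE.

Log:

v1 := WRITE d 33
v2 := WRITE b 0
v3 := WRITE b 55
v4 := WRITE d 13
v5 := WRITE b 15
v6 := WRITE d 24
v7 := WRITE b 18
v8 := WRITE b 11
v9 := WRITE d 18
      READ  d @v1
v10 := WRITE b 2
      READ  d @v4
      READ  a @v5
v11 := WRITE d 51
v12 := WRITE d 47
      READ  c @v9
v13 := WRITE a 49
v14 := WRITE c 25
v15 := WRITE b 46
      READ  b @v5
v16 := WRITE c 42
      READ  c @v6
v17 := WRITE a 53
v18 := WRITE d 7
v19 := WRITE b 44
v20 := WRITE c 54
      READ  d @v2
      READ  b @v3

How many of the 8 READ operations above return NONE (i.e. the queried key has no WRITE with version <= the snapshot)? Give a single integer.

v1: WRITE d=33  (d history now [(1, 33)])
v2: WRITE b=0  (b history now [(2, 0)])
v3: WRITE b=55  (b history now [(2, 0), (3, 55)])
v4: WRITE d=13  (d history now [(1, 33), (4, 13)])
v5: WRITE b=15  (b history now [(2, 0), (3, 55), (5, 15)])
v6: WRITE d=24  (d history now [(1, 33), (4, 13), (6, 24)])
v7: WRITE b=18  (b history now [(2, 0), (3, 55), (5, 15), (7, 18)])
v8: WRITE b=11  (b history now [(2, 0), (3, 55), (5, 15), (7, 18), (8, 11)])
v9: WRITE d=18  (d history now [(1, 33), (4, 13), (6, 24), (9, 18)])
READ d @v1: history=[(1, 33), (4, 13), (6, 24), (9, 18)] -> pick v1 -> 33
v10: WRITE b=2  (b history now [(2, 0), (3, 55), (5, 15), (7, 18), (8, 11), (10, 2)])
READ d @v4: history=[(1, 33), (4, 13), (6, 24), (9, 18)] -> pick v4 -> 13
READ a @v5: history=[] -> no version <= 5 -> NONE
v11: WRITE d=51  (d history now [(1, 33), (4, 13), (6, 24), (9, 18), (11, 51)])
v12: WRITE d=47  (d history now [(1, 33), (4, 13), (6, 24), (9, 18), (11, 51), (12, 47)])
READ c @v9: history=[] -> no version <= 9 -> NONE
v13: WRITE a=49  (a history now [(13, 49)])
v14: WRITE c=25  (c history now [(14, 25)])
v15: WRITE b=46  (b history now [(2, 0), (3, 55), (5, 15), (7, 18), (8, 11), (10, 2), (15, 46)])
READ b @v5: history=[(2, 0), (3, 55), (5, 15), (7, 18), (8, 11), (10, 2), (15, 46)] -> pick v5 -> 15
v16: WRITE c=42  (c history now [(14, 25), (16, 42)])
READ c @v6: history=[(14, 25), (16, 42)] -> no version <= 6 -> NONE
v17: WRITE a=53  (a history now [(13, 49), (17, 53)])
v18: WRITE d=7  (d history now [(1, 33), (4, 13), (6, 24), (9, 18), (11, 51), (12, 47), (18, 7)])
v19: WRITE b=44  (b history now [(2, 0), (3, 55), (5, 15), (7, 18), (8, 11), (10, 2), (15, 46), (19, 44)])
v20: WRITE c=54  (c history now [(14, 25), (16, 42), (20, 54)])
READ d @v2: history=[(1, 33), (4, 13), (6, 24), (9, 18), (11, 51), (12, 47), (18, 7)] -> pick v1 -> 33
READ b @v3: history=[(2, 0), (3, 55), (5, 15), (7, 18), (8, 11), (10, 2), (15, 46), (19, 44)] -> pick v3 -> 55
Read results in order: ['33', '13', 'NONE', 'NONE', '15', 'NONE', '33', '55']
NONE count = 3

Answer: 3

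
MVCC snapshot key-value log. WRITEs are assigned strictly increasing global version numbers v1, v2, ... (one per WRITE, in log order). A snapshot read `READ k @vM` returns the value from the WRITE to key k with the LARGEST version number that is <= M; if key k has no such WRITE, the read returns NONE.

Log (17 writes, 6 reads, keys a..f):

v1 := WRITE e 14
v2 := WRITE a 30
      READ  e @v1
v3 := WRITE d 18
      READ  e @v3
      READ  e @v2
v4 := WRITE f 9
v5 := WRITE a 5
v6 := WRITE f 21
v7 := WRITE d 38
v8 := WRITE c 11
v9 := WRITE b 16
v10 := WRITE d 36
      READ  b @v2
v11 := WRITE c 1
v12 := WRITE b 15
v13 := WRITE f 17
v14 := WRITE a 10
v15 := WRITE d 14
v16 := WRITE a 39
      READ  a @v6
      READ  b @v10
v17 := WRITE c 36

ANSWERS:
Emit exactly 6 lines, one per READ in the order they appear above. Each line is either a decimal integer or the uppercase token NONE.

Answer: 14
14
14
NONE
5
16

Derivation:
v1: WRITE e=14  (e history now [(1, 14)])
v2: WRITE a=30  (a history now [(2, 30)])
READ e @v1: history=[(1, 14)] -> pick v1 -> 14
v3: WRITE d=18  (d history now [(3, 18)])
READ e @v3: history=[(1, 14)] -> pick v1 -> 14
READ e @v2: history=[(1, 14)] -> pick v1 -> 14
v4: WRITE f=9  (f history now [(4, 9)])
v5: WRITE a=5  (a history now [(2, 30), (5, 5)])
v6: WRITE f=21  (f history now [(4, 9), (6, 21)])
v7: WRITE d=38  (d history now [(3, 18), (7, 38)])
v8: WRITE c=11  (c history now [(8, 11)])
v9: WRITE b=16  (b history now [(9, 16)])
v10: WRITE d=36  (d history now [(3, 18), (7, 38), (10, 36)])
READ b @v2: history=[(9, 16)] -> no version <= 2 -> NONE
v11: WRITE c=1  (c history now [(8, 11), (11, 1)])
v12: WRITE b=15  (b history now [(9, 16), (12, 15)])
v13: WRITE f=17  (f history now [(4, 9), (6, 21), (13, 17)])
v14: WRITE a=10  (a history now [(2, 30), (5, 5), (14, 10)])
v15: WRITE d=14  (d history now [(3, 18), (7, 38), (10, 36), (15, 14)])
v16: WRITE a=39  (a history now [(2, 30), (5, 5), (14, 10), (16, 39)])
READ a @v6: history=[(2, 30), (5, 5), (14, 10), (16, 39)] -> pick v5 -> 5
READ b @v10: history=[(9, 16), (12, 15)] -> pick v9 -> 16
v17: WRITE c=36  (c history now [(8, 11), (11, 1), (17, 36)])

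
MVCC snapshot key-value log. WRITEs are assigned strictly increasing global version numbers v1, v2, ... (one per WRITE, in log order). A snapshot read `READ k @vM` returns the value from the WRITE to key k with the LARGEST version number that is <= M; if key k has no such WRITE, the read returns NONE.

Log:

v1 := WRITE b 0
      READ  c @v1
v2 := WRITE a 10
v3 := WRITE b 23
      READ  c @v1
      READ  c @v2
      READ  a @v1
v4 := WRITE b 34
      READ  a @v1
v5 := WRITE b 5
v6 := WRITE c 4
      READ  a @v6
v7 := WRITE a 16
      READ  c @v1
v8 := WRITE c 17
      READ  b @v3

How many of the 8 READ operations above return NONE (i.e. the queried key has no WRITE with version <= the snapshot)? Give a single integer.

v1: WRITE b=0  (b history now [(1, 0)])
READ c @v1: history=[] -> no version <= 1 -> NONE
v2: WRITE a=10  (a history now [(2, 10)])
v3: WRITE b=23  (b history now [(1, 0), (3, 23)])
READ c @v1: history=[] -> no version <= 1 -> NONE
READ c @v2: history=[] -> no version <= 2 -> NONE
READ a @v1: history=[(2, 10)] -> no version <= 1 -> NONE
v4: WRITE b=34  (b history now [(1, 0), (3, 23), (4, 34)])
READ a @v1: history=[(2, 10)] -> no version <= 1 -> NONE
v5: WRITE b=5  (b history now [(1, 0), (3, 23), (4, 34), (5, 5)])
v6: WRITE c=4  (c history now [(6, 4)])
READ a @v6: history=[(2, 10)] -> pick v2 -> 10
v7: WRITE a=16  (a history now [(2, 10), (7, 16)])
READ c @v1: history=[(6, 4)] -> no version <= 1 -> NONE
v8: WRITE c=17  (c history now [(6, 4), (8, 17)])
READ b @v3: history=[(1, 0), (3, 23), (4, 34), (5, 5)] -> pick v3 -> 23
Read results in order: ['NONE', 'NONE', 'NONE', 'NONE', 'NONE', '10', 'NONE', '23']
NONE count = 6

Answer: 6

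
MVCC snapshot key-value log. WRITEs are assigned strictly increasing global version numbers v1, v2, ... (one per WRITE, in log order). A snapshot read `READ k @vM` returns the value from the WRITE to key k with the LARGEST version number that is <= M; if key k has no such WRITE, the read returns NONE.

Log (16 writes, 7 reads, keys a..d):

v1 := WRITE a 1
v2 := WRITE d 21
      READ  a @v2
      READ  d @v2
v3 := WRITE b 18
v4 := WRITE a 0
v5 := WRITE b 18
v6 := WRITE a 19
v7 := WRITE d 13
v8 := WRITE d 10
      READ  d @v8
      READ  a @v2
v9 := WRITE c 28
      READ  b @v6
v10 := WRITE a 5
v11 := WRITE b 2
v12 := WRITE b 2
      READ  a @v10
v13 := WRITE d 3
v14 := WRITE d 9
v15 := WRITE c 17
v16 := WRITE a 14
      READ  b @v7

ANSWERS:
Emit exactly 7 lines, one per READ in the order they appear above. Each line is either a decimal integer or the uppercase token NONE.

v1: WRITE a=1  (a history now [(1, 1)])
v2: WRITE d=21  (d history now [(2, 21)])
READ a @v2: history=[(1, 1)] -> pick v1 -> 1
READ d @v2: history=[(2, 21)] -> pick v2 -> 21
v3: WRITE b=18  (b history now [(3, 18)])
v4: WRITE a=0  (a history now [(1, 1), (4, 0)])
v5: WRITE b=18  (b history now [(3, 18), (5, 18)])
v6: WRITE a=19  (a history now [(1, 1), (4, 0), (6, 19)])
v7: WRITE d=13  (d history now [(2, 21), (7, 13)])
v8: WRITE d=10  (d history now [(2, 21), (7, 13), (8, 10)])
READ d @v8: history=[(2, 21), (7, 13), (8, 10)] -> pick v8 -> 10
READ a @v2: history=[(1, 1), (4, 0), (6, 19)] -> pick v1 -> 1
v9: WRITE c=28  (c history now [(9, 28)])
READ b @v6: history=[(3, 18), (5, 18)] -> pick v5 -> 18
v10: WRITE a=5  (a history now [(1, 1), (4, 0), (6, 19), (10, 5)])
v11: WRITE b=2  (b history now [(3, 18), (5, 18), (11, 2)])
v12: WRITE b=2  (b history now [(3, 18), (5, 18), (11, 2), (12, 2)])
READ a @v10: history=[(1, 1), (4, 0), (6, 19), (10, 5)] -> pick v10 -> 5
v13: WRITE d=3  (d history now [(2, 21), (7, 13), (8, 10), (13, 3)])
v14: WRITE d=9  (d history now [(2, 21), (7, 13), (8, 10), (13, 3), (14, 9)])
v15: WRITE c=17  (c history now [(9, 28), (15, 17)])
v16: WRITE a=14  (a history now [(1, 1), (4, 0), (6, 19), (10, 5), (16, 14)])
READ b @v7: history=[(3, 18), (5, 18), (11, 2), (12, 2)] -> pick v5 -> 18

Answer: 1
21
10
1
18
5
18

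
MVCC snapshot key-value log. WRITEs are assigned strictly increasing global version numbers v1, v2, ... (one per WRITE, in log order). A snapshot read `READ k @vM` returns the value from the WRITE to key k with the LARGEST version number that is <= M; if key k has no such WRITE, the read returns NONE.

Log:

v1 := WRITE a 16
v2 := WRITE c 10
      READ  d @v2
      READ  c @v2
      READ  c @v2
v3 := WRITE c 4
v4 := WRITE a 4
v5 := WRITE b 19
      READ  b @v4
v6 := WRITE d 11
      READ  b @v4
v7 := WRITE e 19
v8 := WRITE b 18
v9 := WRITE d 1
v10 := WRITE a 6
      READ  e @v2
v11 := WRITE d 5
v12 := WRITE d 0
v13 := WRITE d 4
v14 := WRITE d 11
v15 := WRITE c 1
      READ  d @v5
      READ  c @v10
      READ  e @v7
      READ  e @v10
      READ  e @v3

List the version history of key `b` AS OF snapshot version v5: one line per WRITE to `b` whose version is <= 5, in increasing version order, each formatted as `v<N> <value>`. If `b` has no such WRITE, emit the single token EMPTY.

Scan writes for key=b with version <= 5:
  v1 WRITE a 16 -> skip
  v2 WRITE c 10 -> skip
  v3 WRITE c 4 -> skip
  v4 WRITE a 4 -> skip
  v5 WRITE b 19 -> keep
  v6 WRITE d 11 -> skip
  v7 WRITE e 19 -> skip
  v8 WRITE b 18 -> drop (> snap)
  v9 WRITE d 1 -> skip
  v10 WRITE a 6 -> skip
  v11 WRITE d 5 -> skip
  v12 WRITE d 0 -> skip
  v13 WRITE d 4 -> skip
  v14 WRITE d 11 -> skip
  v15 WRITE c 1 -> skip
Collected: [(5, 19)]

Answer: v5 19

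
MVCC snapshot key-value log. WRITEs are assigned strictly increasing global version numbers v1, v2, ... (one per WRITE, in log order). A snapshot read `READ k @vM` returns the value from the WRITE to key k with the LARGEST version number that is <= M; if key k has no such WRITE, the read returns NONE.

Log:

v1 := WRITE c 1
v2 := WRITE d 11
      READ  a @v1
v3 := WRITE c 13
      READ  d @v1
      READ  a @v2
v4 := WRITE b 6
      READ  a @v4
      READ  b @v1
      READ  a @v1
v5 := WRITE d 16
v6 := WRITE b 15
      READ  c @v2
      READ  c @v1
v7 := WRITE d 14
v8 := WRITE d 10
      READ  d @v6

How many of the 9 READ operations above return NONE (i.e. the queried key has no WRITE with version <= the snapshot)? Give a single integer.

Answer: 6

Derivation:
v1: WRITE c=1  (c history now [(1, 1)])
v2: WRITE d=11  (d history now [(2, 11)])
READ a @v1: history=[] -> no version <= 1 -> NONE
v3: WRITE c=13  (c history now [(1, 1), (3, 13)])
READ d @v1: history=[(2, 11)] -> no version <= 1 -> NONE
READ a @v2: history=[] -> no version <= 2 -> NONE
v4: WRITE b=6  (b history now [(4, 6)])
READ a @v4: history=[] -> no version <= 4 -> NONE
READ b @v1: history=[(4, 6)] -> no version <= 1 -> NONE
READ a @v1: history=[] -> no version <= 1 -> NONE
v5: WRITE d=16  (d history now [(2, 11), (5, 16)])
v6: WRITE b=15  (b history now [(4, 6), (6, 15)])
READ c @v2: history=[(1, 1), (3, 13)] -> pick v1 -> 1
READ c @v1: history=[(1, 1), (3, 13)] -> pick v1 -> 1
v7: WRITE d=14  (d history now [(2, 11), (5, 16), (7, 14)])
v8: WRITE d=10  (d history now [(2, 11), (5, 16), (7, 14), (8, 10)])
READ d @v6: history=[(2, 11), (5, 16), (7, 14), (8, 10)] -> pick v5 -> 16
Read results in order: ['NONE', 'NONE', 'NONE', 'NONE', 'NONE', 'NONE', '1', '1', '16']
NONE count = 6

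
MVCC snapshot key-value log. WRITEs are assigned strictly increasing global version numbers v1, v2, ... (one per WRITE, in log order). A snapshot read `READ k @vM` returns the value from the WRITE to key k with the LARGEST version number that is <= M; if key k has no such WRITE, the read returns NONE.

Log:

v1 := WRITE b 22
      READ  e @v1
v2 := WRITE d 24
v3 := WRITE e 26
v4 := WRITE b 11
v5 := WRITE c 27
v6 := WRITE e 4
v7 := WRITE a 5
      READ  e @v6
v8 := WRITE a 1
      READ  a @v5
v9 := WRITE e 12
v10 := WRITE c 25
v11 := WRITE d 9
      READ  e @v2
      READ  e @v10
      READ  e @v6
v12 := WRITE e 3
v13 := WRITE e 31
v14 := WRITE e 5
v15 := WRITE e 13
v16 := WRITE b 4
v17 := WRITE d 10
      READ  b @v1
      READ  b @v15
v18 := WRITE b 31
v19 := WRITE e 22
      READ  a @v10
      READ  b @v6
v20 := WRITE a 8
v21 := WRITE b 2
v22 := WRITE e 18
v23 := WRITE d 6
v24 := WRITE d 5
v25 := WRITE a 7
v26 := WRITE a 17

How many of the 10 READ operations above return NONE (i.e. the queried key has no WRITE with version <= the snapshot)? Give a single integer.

Answer: 3

Derivation:
v1: WRITE b=22  (b history now [(1, 22)])
READ e @v1: history=[] -> no version <= 1 -> NONE
v2: WRITE d=24  (d history now [(2, 24)])
v3: WRITE e=26  (e history now [(3, 26)])
v4: WRITE b=11  (b history now [(1, 22), (4, 11)])
v5: WRITE c=27  (c history now [(5, 27)])
v6: WRITE e=4  (e history now [(3, 26), (6, 4)])
v7: WRITE a=5  (a history now [(7, 5)])
READ e @v6: history=[(3, 26), (6, 4)] -> pick v6 -> 4
v8: WRITE a=1  (a history now [(7, 5), (8, 1)])
READ a @v5: history=[(7, 5), (8, 1)] -> no version <= 5 -> NONE
v9: WRITE e=12  (e history now [(3, 26), (6, 4), (9, 12)])
v10: WRITE c=25  (c history now [(5, 27), (10, 25)])
v11: WRITE d=9  (d history now [(2, 24), (11, 9)])
READ e @v2: history=[(3, 26), (6, 4), (9, 12)] -> no version <= 2 -> NONE
READ e @v10: history=[(3, 26), (6, 4), (9, 12)] -> pick v9 -> 12
READ e @v6: history=[(3, 26), (6, 4), (9, 12)] -> pick v6 -> 4
v12: WRITE e=3  (e history now [(3, 26), (6, 4), (9, 12), (12, 3)])
v13: WRITE e=31  (e history now [(3, 26), (6, 4), (9, 12), (12, 3), (13, 31)])
v14: WRITE e=5  (e history now [(3, 26), (6, 4), (9, 12), (12, 3), (13, 31), (14, 5)])
v15: WRITE e=13  (e history now [(3, 26), (6, 4), (9, 12), (12, 3), (13, 31), (14, 5), (15, 13)])
v16: WRITE b=4  (b history now [(1, 22), (4, 11), (16, 4)])
v17: WRITE d=10  (d history now [(2, 24), (11, 9), (17, 10)])
READ b @v1: history=[(1, 22), (4, 11), (16, 4)] -> pick v1 -> 22
READ b @v15: history=[(1, 22), (4, 11), (16, 4)] -> pick v4 -> 11
v18: WRITE b=31  (b history now [(1, 22), (4, 11), (16, 4), (18, 31)])
v19: WRITE e=22  (e history now [(3, 26), (6, 4), (9, 12), (12, 3), (13, 31), (14, 5), (15, 13), (19, 22)])
READ a @v10: history=[(7, 5), (8, 1)] -> pick v8 -> 1
READ b @v6: history=[(1, 22), (4, 11), (16, 4), (18, 31)] -> pick v4 -> 11
v20: WRITE a=8  (a history now [(7, 5), (8, 1), (20, 8)])
v21: WRITE b=2  (b history now [(1, 22), (4, 11), (16, 4), (18, 31), (21, 2)])
v22: WRITE e=18  (e history now [(3, 26), (6, 4), (9, 12), (12, 3), (13, 31), (14, 5), (15, 13), (19, 22), (22, 18)])
v23: WRITE d=6  (d history now [(2, 24), (11, 9), (17, 10), (23, 6)])
v24: WRITE d=5  (d history now [(2, 24), (11, 9), (17, 10), (23, 6), (24, 5)])
v25: WRITE a=7  (a history now [(7, 5), (8, 1), (20, 8), (25, 7)])
v26: WRITE a=17  (a history now [(7, 5), (8, 1), (20, 8), (25, 7), (26, 17)])
Read results in order: ['NONE', '4', 'NONE', 'NONE', '12', '4', '22', '11', '1', '11']
NONE count = 3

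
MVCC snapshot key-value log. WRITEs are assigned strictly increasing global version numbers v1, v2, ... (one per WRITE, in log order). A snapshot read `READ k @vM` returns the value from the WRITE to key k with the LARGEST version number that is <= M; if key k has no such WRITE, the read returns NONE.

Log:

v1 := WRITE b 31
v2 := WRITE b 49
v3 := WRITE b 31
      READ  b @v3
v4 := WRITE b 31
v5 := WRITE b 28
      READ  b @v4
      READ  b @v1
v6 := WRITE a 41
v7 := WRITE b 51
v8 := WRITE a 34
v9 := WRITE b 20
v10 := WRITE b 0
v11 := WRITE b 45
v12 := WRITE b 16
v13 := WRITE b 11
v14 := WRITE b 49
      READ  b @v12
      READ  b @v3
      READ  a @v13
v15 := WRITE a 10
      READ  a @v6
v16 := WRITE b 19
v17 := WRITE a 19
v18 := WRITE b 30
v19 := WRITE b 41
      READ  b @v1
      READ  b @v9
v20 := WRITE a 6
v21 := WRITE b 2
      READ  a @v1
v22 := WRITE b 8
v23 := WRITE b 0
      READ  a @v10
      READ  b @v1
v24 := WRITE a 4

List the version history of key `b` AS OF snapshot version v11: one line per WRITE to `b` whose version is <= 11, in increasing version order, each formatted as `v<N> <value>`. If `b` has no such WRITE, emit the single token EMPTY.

Answer: v1 31
v2 49
v3 31
v4 31
v5 28
v7 51
v9 20
v10 0
v11 45

Derivation:
Scan writes for key=b with version <= 11:
  v1 WRITE b 31 -> keep
  v2 WRITE b 49 -> keep
  v3 WRITE b 31 -> keep
  v4 WRITE b 31 -> keep
  v5 WRITE b 28 -> keep
  v6 WRITE a 41 -> skip
  v7 WRITE b 51 -> keep
  v8 WRITE a 34 -> skip
  v9 WRITE b 20 -> keep
  v10 WRITE b 0 -> keep
  v11 WRITE b 45 -> keep
  v12 WRITE b 16 -> drop (> snap)
  v13 WRITE b 11 -> drop (> snap)
  v14 WRITE b 49 -> drop (> snap)
  v15 WRITE a 10 -> skip
  v16 WRITE b 19 -> drop (> snap)
  v17 WRITE a 19 -> skip
  v18 WRITE b 30 -> drop (> snap)
  v19 WRITE b 41 -> drop (> snap)
  v20 WRITE a 6 -> skip
  v21 WRITE b 2 -> drop (> snap)
  v22 WRITE b 8 -> drop (> snap)
  v23 WRITE b 0 -> drop (> snap)
  v24 WRITE a 4 -> skip
Collected: [(1, 31), (2, 49), (3, 31), (4, 31), (5, 28), (7, 51), (9, 20), (10, 0), (11, 45)]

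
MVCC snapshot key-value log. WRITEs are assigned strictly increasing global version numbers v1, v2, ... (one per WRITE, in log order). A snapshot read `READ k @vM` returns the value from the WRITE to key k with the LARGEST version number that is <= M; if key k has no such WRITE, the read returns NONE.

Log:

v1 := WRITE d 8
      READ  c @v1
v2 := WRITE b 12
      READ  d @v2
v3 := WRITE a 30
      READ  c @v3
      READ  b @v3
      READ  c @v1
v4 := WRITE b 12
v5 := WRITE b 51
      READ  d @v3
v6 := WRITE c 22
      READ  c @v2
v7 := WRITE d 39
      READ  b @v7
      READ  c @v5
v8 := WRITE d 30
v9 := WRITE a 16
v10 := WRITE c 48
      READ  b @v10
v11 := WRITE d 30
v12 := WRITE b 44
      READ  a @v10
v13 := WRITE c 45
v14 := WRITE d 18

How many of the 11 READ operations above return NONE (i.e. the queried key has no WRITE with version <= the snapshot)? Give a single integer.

v1: WRITE d=8  (d history now [(1, 8)])
READ c @v1: history=[] -> no version <= 1 -> NONE
v2: WRITE b=12  (b history now [(2, 12)])
READ d @v2: history=[(1, 8)] -> pick v1 -> 8
v3: WRITE a=30  (a history now [(3, 30)])
READ c @v3: history=[] -> no version <= 3 -> NONE
READ b @v3: history=[(2, 12)] -> pick v2 -> 12
READ c @v1: history=[] -> no version <= 1 -> NONE
v4: WRITE b=12  (b history now [(2, 12), (4, 12)])
v5: WRITE b=51  (b history now [(2, 12), (4, 12), (5, 51)])
READ d @v3: history=[(1, 8)] -> pick v1 -> 8
v6: WRITE c=22  (c history now [(6, 22)])
READ c @v2: history=[(6, 22)] -> no version <= 2 -> NONE
v7: WRITE d=39  (d history now [(1, 8), (7, 39)])
READ b @v7: history=[(2, 12), (4, 12), (5, 51)] -> pick v5 -> 51
READ c @v5: history=[(6, 22)] -> no version <= 5 -> NONE
v8: WRITE d=30  (d history now [(1, 8), (7, 39), (8, 30)])
v9: WRITE a=16  (a history now [(3, 30), (9, 16)])
v10: WRITE c=48  (c history now [(6, 22), (10, 48)])
READ b @v10: history=[(2, 12), (4, 12), (5, 51)] -> pick v5 -> 51
v11: WRITE d=30  (d history now [(1, 8), (7, 39), (8, 30), (11, 30)])
v12: WRITE b=44  (b history now [(2, 12), (4, 12), (5, 51), (12, 44)])
READ a @v10: history=[(3, 30), (9, 16)] -> pick v9 -> 16
v13: WRITE c=45  (c history now [(6, 22), (10, 48), (13, 45)])
v14: WRITE d=18  (d history now [(1, 8), (7, 39), (8, 30), (11, 30), (14, 18)])
Read results in order: ['NONE', '8', 'NONE', '12', 'NONE', '8', 'NONE', '51', 'NONE', '51', '16']
NONE count = 5

Answer: 5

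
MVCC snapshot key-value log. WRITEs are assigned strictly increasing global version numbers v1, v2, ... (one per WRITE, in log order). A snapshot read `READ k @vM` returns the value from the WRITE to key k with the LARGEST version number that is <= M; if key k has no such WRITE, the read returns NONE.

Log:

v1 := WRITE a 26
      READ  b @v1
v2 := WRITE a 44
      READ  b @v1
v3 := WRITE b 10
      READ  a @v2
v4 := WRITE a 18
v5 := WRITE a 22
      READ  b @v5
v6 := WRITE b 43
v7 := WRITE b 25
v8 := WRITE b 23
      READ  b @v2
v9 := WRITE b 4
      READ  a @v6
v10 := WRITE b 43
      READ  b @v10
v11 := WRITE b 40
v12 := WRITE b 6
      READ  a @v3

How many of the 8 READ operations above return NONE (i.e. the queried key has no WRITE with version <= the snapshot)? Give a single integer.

v1: WRITE a=26  (a history now [(1, 26)])
READ b @v1: history=[] -> no version <= 1 -> NONE
v2: WRITE a=44  (a history now [(1, 26), (2, 44)])
READ b @v1: history=[] -> no version <= 1 -> NONE
v3: WRITE b=10  (b history now [(3, 10)])
READ a @v2: history=[(1, 26), (2, 44)] -> pick v2 -> 44
v4: WRITE a=18  (a history now [(1, 26), (2, 44), (4, 18)])
v5: WRITE a=22  (a history now [(1, 26), (2, 44), (4, 18), (5, 22)])
READ b @v5: history=[(3, 10)] -> pick v3 -> 10
v6: WRITE b=43  (b history now [(3, 10), (6, 43)])
v7: WRITE b=25  (b history now [(3, 10), (6, 43), (7, 25)])
v8: WRITE b=23  (b history now [(3, 10), (6, 43), (7, 25), (8, 23)])
READ b @v2: history=[(3, 10), (6, 43), (7, 25), (8, 23)] -> no version <= 2 -> NONE
v9: WRITE b=4  (b history now [(3, 10), (6, 43), (7, 25), (8, 23), (9, 4)])
READ a @v6: history=[(1, 26), (2, 44), (4, 18), (5, 22)] -> pick v5 -> 22
v10: WRITE b=43  (b history now [(3, 10), (6, 43), (7, 25), (8, 23), (9, 4), (10, 43)])
READ b @v10: history=[(3, 10), (6, 43), (7, 25), (8, 23), (9, 4), (10, 43)] -> pick v10 -> 43
v11: WRITE b=40  (b history now [(3, 10), (6, 43), (7, 25), (8, 23), (9, 4), (10, 43), (11, 40)])
v12: WRITE b=6  (b history now [(3, 10), (6, 43), (7, 25), (8, 23), (9, 4), (10, 43), (11, 40), (12, 6)])
READ a @v3: history=[(1, 26), (2, 44), (4, 18), (5, 22)] -> pick v2 -> 44
Read results in order: ['NONE', 'NONE', '44', '10', 'NONE', '22', '43', '44']
NONE count = 3

Answer: 3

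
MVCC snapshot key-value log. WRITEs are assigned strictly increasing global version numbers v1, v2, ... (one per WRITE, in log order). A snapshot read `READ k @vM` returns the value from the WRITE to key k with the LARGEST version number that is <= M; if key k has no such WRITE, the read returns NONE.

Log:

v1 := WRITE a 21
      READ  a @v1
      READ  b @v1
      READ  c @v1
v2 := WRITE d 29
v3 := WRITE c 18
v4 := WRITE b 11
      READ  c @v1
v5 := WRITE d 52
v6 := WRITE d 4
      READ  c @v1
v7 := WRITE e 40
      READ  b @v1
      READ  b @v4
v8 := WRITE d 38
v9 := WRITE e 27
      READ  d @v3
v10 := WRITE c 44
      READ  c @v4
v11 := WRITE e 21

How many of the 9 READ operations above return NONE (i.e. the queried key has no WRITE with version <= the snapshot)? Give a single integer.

Answer: 5

Derivation:
v1: WRITE a=21  (a history now [(1, 21)])
READ a @v1: history=[(1, 21)] -> pick v1 -> 21
READ b @v1: history=[] -> no version <= 1 -> NONE
READ c @v1: history=[] -> no version <= 1 -> NONE
v2: WRITE d=29  (d history now [(2, 29)])
v3: WRITE c=18  (c history now [(3, 18)])
v4: WRITE b=11  (b history now [(4, 11)])
READ c @v1: history=[(3, 18)] -> no version <= 1 -> NONE
v5: WRITE d=52  (d history now [(2, 29), (5, 52)])
v6: WRITE d=4  (d history now [(2, 29), (5, 52), (6, 4)])
READ c @v1: history=[(3, 18)] -> no version <= 1 -> NONE
v7: WRITE e=40  (e history now [(7, 40)])
READ b @v1: history=[(4, 11)] -> no version <= 1 -> NONE
READ b @v4: history=[(4, 11)] -> pick v4 -> 11
v8: WRITE d=38  (d history now [(2, 29), (5, 52), (6, 4), (8, 38)])
v9: WRITE e=27  (e history now [(7, 40), (9, 27)])
READ d @v3: history=[(2, 29), (5, 52), (6, 4), (8, 38)] -> pick v2 -> 29
v10: WRITE c=44  (c history now [(3, 18), (10, 44)])
READ c @v4: history=[(3, 18), (10, 44)] -> pick v3 -> 18
v11: WRITE e=21  (e history now [(7, 40), (9, 27), (11, 21)])
Read results in order: ['21', 'NONE', 'NONE', 'NONE', 'NONE', 'NONE', '11', '29', '18']
NONE count = 5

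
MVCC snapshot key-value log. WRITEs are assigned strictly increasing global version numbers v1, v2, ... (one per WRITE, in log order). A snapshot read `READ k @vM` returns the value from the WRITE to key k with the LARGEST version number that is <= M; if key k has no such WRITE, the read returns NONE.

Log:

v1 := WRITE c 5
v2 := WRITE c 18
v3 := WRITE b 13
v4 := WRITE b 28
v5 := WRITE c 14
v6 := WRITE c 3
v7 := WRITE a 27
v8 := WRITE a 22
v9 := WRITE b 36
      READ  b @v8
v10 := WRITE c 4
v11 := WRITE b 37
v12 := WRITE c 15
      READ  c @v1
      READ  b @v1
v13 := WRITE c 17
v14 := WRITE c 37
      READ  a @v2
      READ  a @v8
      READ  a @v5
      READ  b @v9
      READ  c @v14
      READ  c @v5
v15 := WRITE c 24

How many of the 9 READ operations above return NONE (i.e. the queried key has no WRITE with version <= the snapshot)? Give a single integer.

Answer: 3

Derivation:
v1: WRITE c=5  (c history now [(1, 5)])
v2: WRITE c=18  (c history now [(1, 5), (2, 18)])
v3: WRITE b=13  (b history now [(3, 13)])
v4: WRITE b=28  (b history now [(3, 13), (4, 28)])
v5: WRITE c=14  (c history now [(1, 5), (2, 18), (5, 14)])
v6: WRITE c=3  (c history now [(1, 5), (2, 18), (5, 14), (6, 3)])
v7: WRITE a=27  (a history now [(7, 27)])
v8: WRITE a=22  (a history now [(7, 27), (8, 22)])
v9: WRITE b=36  (b history now [(3, 13), (4, 28), (9, 36)])
READ b @v8: history=[(3, 13), (4, 28), (9, 36)] -> pick v4 -> 28
v10: WRITE c=4  (c history now [(1, 5), (2, 18), (5, 14), (6, 3), (10, 4)])
v11: WRITE b=37  (b history now [(3, 13), (4, 28), (9, 36), (11, 37)])
v12: WRITE c=15  (c history now [(1, 5), (2, 18), (5, 14), (6, 3), (10, 4), (12, 15)])
READ c @v1: history=[(1, 5), (2, 18), (5, 14), (6, 3), (10, 4), (12, 15)] -> pick v1 -> 5
READ b @v1: history=[(3, 13), (4, 28), (9, 36), (11, 37)] -> no version <= 1 -> NONE
v13: WRITE c=17  (c history now [(1, 5), (2, 18), (5, 14), (6, 3), (10, 4), (12, 15), (13, 17)])
v14: WRITE c=37  (c history now [(1, 5), (2, 18), (5, 14), (6, 3), (10, 4), (12, 15), (13, 17), (14, 37)])
READ a @v2: history=[(7, 27), (8, 22)] -> no version <= 2 -> NONE
READ a @v8: history=[(7, 27), (8, 22)] -> pick v8 -> 22
READ a @v5: history=[(7, 27), (8, 22)] -> no version <= 5 -> NONE
READ b @v9: history=[(3, 13), (4, 28), (9, 36), (11, 37)] -> pick v9 -> 36
READ c @v14: history=[(1, 5), (2, 18), (5, 14), (6, 3), (10, 4), (12, 15), (13, 17), (14, 37)] -> pick v14 -> 37
READ c @v5: history=[(1, 5), (2, 18), (5, 14), (6, 3), (10, 4), (12, 15), (13, 17), (14, 37)] -> pick v5 -> 14
v15: WRITE c=24  (c history now [(1, 5), (2, 18), (5, 14), (6, 3), (10, 4), (12, 15), (13, 17), (14, 37), (15, 24)])
Read results in order: ['28', '5', 'NONE', 'NONE', '22', 'NONE', '36', '37', '14']
NONE count = 3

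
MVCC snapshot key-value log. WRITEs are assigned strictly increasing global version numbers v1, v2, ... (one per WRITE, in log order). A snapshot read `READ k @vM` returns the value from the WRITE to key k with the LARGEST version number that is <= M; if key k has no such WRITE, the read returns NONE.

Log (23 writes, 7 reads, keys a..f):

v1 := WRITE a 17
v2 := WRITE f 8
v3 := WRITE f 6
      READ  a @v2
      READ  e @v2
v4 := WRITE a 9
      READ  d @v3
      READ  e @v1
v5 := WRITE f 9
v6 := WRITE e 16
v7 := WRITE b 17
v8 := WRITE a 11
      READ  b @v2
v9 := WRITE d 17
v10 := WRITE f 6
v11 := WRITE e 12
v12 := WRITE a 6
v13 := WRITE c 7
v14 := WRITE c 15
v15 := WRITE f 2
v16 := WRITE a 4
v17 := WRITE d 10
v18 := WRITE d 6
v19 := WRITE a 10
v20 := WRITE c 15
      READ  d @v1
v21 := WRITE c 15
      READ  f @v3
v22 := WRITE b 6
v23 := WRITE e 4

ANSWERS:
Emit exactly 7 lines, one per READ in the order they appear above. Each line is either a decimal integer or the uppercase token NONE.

v1: WRITE a=17  (a history now [(1, 17)])
v2: WRITE f=8  (f history now [(2, 8)])
v3: WRITE f=6  (f history now [(2, 8), (3, 6)])
READ a @v2: history=[(1, 17)] -> pick v1 -> 17
READ e @v2: history=[] -> no version <= 2 -> NONE
v4: WRITE a=9  (a history now [(1, 17), (4, 9)])
READ d @v3: history=[] -> no version <= 3 -> NONE
READ e @v1: history=[] -> no version <= 1 -> NONE
v5: WRITE f=9  (f history now [(2, 8), (3, 6), (5, 9)])
v6: WRITE e=16  (e history now [(6, 16)])
v7: WRITE b=17  (b history now [(7, 17)])
v8: WRITE a=11  (a history now [(1, 17), (4, 9), (8, 11)])
READ b @v2: history=[(7, 17)] -> no version <= 2 -> NONE
v9: WRITE d=17  (d history now [(9, 17)])
v10: WRITE f=6  (f history now [(2, 8), (3, 6), (5, 9), (10, 6)])
v11: WRITE e=12  (e history now [(6, 16), (11, 12)])
v12: WRITE a=6  (a history now [(1, 17), (4, 9), (8, 11), (12, 6)])
v13: WRITE c=7  (c history now [(13, 7)])
v14: WRITE c=15  (c history now [(13, 7), (14, 15)])
v15: WRITE f=2  (f history now [(2, 8), (3, 6), (5, 9), (10, 6), (15, 2)])
v16: WRITE a=4  (a history now [(1, 17), (4, 9), (8, 11), (12, 6), (16, 4)])
v17: WRITE d=10  (d history now [(9, 17), (17, 10)])
v18: WRITE d=6  (d history now [(9, 17), (17, 10), (18, 6)])
v19: WRITE a=10  (a history now [(1, 17), (4, 9), (8, 11), (12, 6), (16, 4), (19, 10)])
v20: WRITE c=15  (c history now [(13, 7), (14, 15), (20, 15)])
READ d @v1: history=[(9, 17), (17, 10), (18, 6)] -> no version <= 1 -> NONE
v21: WRITE c=15  (c history now [(13, 7), (14, 15), (20, 15), (21, 15)])
READ f @v3: history=[(2, 8), (3, 6), (5, 9), (10, 6), (15, 2)] -> pick v3 -> 6
v22: WRITE b=6  (b history now [(7, 17), (22, 6)])
v23: WRITE e=4  (e history now [(6, 16), (11, 12), (23, 4)])

Answer: 17
NONE
NONE
NONE
NONE
NONE
6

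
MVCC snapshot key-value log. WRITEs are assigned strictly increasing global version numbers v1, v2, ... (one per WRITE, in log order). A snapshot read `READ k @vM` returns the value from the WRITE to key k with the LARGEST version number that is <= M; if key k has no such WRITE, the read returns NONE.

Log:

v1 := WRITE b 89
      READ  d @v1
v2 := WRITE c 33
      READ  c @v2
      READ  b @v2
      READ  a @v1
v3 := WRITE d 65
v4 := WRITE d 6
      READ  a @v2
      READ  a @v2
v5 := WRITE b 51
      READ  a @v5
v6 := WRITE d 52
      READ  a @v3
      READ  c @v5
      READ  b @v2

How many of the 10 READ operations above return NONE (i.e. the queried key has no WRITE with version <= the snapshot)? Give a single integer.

Answer: 6

Derivation:
v1: WRITE b=89  (b history now [(1, 89)])
READ d @v1: history=[] -> no version <= 1 -> NONE
v2: WRITE c=33  (c history now [(2, 33)])
READ c @v2: history=[(2, 33)] -> pick v2 -> 33
READ b @v2: history=[(1, 89)] -> pick v1 -> 89
READ a @v1: history=[] -> no version <= 1 -> NONE
v3: WRITE d=65  (d history now [(3, 65)])
v4: WRITE d=6  (d history now [(3, 65), (4, 6)])
READ a @v2: history=[] -> no version <= 2 -> NONE
READ a @v2: history=[] -> no version <= 2 -> NONE
v5: WRITE b=51  (b history now [(1, 89), (5, 51)])
READ a @v5: history=[] -> no version <= 5 -> NONE
v6: WRITE d=52  (d history now [(3, 65), (4, 6), (6, 52)])
READ a @v3: history=[] -> no version <= 3 -> NONE
READ c @v5: history=[(2, 33)] -> pick v2 -> 33
READ b @v2: history=[(1, 89), (5, 51)] -> pick v1 -> 89
Read results in order: ['NONE', '33', '89', 'NONE', 'NONE', 'NONE', 'NONE', 'NONE', '33', '89']
NONE count = 6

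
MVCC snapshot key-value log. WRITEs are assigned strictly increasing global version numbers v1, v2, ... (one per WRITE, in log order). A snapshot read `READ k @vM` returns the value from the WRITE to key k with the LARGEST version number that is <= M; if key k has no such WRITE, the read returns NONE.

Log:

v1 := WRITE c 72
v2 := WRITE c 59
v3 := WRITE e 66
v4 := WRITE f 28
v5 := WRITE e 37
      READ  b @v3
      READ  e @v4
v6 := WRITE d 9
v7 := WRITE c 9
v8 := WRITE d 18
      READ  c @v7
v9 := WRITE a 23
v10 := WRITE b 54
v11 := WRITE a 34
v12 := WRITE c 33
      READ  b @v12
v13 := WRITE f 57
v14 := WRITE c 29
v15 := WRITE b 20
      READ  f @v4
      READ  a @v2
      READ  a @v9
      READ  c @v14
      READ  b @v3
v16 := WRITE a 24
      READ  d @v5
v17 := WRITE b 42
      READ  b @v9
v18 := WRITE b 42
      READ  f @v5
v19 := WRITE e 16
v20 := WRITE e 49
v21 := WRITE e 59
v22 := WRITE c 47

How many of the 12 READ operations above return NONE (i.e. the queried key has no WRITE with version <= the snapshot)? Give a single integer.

Answer: 5

Derivation:
v1: WRITE c=72  (c history now [(1, 72)])
v2: WRITE c=59  (c history now [(1, 72), (2, 59)])
v3: WRITE e=66  (e history now [(3, 66)])
v4: WRITE f=28  (f history now [(4, 28)])
v5: WRITE e=37  (e history now [(3, 66), (5, 37)])
READ b @v3: history=[] -> no version <= 3 -> NONE
READ e @v4: history=[(3, 66), (5, 37)] -> pick v3 -> 66
v6: WRITE d=9  (d history now [(6, 9)])
v7: WRITE c=9  (c history now [(1, 72), (2, 59), (7, 9)])
v8: WRITE d=18  (d history now [(6, 9), (8, 18)])
READ c @v7: history=[(1, 72), (2, 59), (7, 9)] -> pick v7 -> 9
v9: WRITE a=23  (a history now [(9, 23)])
v10: WRITE b=54  (b history now [(10, 54)])
v11: WRITE a=34  (a history now [(9, 23), (11, 34)])
v12: WRITE c=33  (c history now [(1, 72), (2, 59), (7, 9), (12, 33)])
READ b @v12: history=[(10, 54)] -> pick v10 -> 54
v13: WRITE f=57  (f history now [(4, 28), (13, 57)])
v14: WRITE c=29  (c history now [(1, 72), (2, 59), (7, 9), (12, 33), (14, 29)])
v15: WRITE b=20  (b history now [(10, 54), (15, 20)])
READ f @v4: history=[(4, 28), (13, 57)] -> pick v4 -> 28
READ a @v2: history=[(9, 23), (11, 34)] -> no version <= 2 -> NONE
READ a @v9: history=[(9, 23), (11, 34)] -> pick v9 -> 23
READ c @v14: history=[(1, 72), (2, 59), (7, 9), (12, 33), (14, 29)] -> pick v14 -> 29
READ b @v3: history=[(10, 54), (15, 20)] -> no version <= 3 -> NONE
v16: WRITE a=24  (a history now [(9, 23), (11, 34), (16, 24)])
READ d @v5: history=[(6, 9), (8, 18)] -> no version <= 5 -> NONE
v17: WRITE b=42  (b history now [(10, 54), (15, 20), (17, 42)])
READ b @v9: history=[(10, 54), (15, 20), (17, 42)] -> no version <= 9 -> NONE
v18: WRITE b=42  (b history now [(10, 54), (15, 20), (17, 42), (18, 42)])
READ f @v5: history=[(4, 28), (13, 57)] -> pick v4 -> 28
v19: WRITE e=16  (e history now [(3, 66), (5, 37), (19, 16)])
v20: WRITE e=49  (e history now [(3, 66), (5, 37), (19, 16), (20, 49)])
v21: WRITE e=59  (e history now [(3, 66), (5, 37), (19, 16), (20, 49), (21, 59)])
v22: WRITE c=47  (c history now [(1, 72), (2, 59), (7, 9), (12, 33), (14, 29), (22, 47)])
Read results in order: ['NONE', '66', '9', '54', '28', 'NONE', '23', '29', 'NONE', 'NONE', 'NONE', '28']
NONE count = 5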